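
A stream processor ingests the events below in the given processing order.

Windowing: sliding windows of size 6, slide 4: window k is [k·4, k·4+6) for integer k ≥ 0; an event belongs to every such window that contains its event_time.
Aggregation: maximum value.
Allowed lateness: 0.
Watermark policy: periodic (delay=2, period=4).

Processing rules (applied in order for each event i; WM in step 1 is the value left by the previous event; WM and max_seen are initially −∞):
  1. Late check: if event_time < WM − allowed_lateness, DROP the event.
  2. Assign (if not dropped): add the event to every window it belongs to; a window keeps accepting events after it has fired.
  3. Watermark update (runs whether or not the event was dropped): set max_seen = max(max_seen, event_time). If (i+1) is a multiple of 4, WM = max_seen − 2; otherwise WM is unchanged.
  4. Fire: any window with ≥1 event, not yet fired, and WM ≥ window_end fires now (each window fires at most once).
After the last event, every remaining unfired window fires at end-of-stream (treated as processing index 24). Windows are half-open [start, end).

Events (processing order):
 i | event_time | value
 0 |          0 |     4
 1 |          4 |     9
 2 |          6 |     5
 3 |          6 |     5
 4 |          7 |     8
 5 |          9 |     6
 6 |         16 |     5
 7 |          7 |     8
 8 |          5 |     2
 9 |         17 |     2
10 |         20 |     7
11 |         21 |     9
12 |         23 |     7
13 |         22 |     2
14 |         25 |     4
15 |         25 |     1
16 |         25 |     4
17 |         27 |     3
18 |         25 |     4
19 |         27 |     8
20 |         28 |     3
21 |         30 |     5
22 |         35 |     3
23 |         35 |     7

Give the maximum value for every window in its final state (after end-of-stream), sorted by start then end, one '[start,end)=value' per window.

i=0 t=0 v=4: → [0,6); WM=−∞
i=1 t=4 v=9: → [4,10),[0,6); WM=−∞
i=2 t=6 v=5: → [4,10); WM=−∞
i=3 t=6 v=5: → [4,10); WM=4
i=4 t=7 v=8: → [4,10); WM=4
i=5 t=9 v=6: → [8,14),[4,10); WM=4
i=6 t=16 v=5: → [16,22),[12,18); WM=4
i=7 t=7 v=8: → [4,10); WM=14; [0,6) fires=9 [4,10) fires=9 [8,14) fires=6
i=8 t=5 v=2: DROP (t<14-0); WM=14
i=9 t=17 v=2: → [16,22),[12,18); WM=14
i=10 t=20 v=7: → [20,26),[16,22); WM=14
i=11 t=21 v=9: → [20,26),[16,22); WM=19; [12,18) fires=5
i=12 t=23 v=7: → [20,26); WM=19
i=13 t=22 v=2: → [20,26); WM=19
i=14 t=25 v=4: → [24,30),[20,26); WM=19
i=15 t=25 v=1: → [24,30),[20,26); WM=23; [16,22) fires=9
i=16 t=25 v=4: → [24,30),[20,26); WM=23
i=17 t=27 v=3: → [24,30); WM=23
i=18 t=25 v=4: → [24,30),[20,26); WM=23
i=19 t=27 v=8: → [24,30); WM=25
i=20 t=28 v=3: → [28,34),[24,30); WM=25
i=21 t=30 v=5: → [28,34); WM=25
i=22 t=35 v=3: → [32,38); WM=25
i=23 t=35 v=7: → [32,38); WM=33; [20,26) fires=9 [24,30) fires=8

[0,6)=9 [4,10)=9 [8,14)=6 [12,18)=5 [16,22)=9 [20,26)=9 [24,30)=8 [28,34)=5 [32,38)=7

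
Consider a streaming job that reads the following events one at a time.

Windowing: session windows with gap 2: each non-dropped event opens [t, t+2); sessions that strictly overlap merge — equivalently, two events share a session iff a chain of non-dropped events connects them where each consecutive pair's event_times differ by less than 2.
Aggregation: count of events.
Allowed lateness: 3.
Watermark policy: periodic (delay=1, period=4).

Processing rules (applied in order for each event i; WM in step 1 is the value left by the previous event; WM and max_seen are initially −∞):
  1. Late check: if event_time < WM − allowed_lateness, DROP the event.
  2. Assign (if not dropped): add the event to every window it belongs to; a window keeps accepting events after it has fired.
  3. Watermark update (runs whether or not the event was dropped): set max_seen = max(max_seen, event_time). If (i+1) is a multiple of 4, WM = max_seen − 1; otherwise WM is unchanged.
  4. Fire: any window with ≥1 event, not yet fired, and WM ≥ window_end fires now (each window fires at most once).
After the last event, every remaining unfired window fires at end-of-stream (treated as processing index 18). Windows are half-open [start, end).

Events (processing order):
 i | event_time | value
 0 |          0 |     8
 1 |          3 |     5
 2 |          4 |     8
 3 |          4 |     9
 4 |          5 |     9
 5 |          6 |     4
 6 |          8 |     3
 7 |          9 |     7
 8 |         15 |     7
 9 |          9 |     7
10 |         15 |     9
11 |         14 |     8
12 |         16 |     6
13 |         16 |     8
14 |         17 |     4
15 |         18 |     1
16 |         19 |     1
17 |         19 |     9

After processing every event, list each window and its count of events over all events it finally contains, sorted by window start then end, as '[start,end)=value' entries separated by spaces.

[0,2)=1 [3,8)=5 [8,11)=3 [14,21)=9

i=0 t=0 v=8: → [0,2); WM=−∞
i=1 t=3 v=5: → [3,5); WM=−∞
i=2 t=4 v=8: → [3,6); WM=−∞
i=3 t=4 v=9: → [3,6); WM=3
i=4 t=5 v=9: → [3,7); WM=3
i=5 t=6 v=4: → [3,8); WM=3
i=6 t=8 v=3: → [8,10); WM=3
i=7 t=9 v=7: → [8,11); WM=8
i=8 t=15 v=7: → [15,17); WM=8
i=9 t=9 v=7: → [8,11); WM=8
i=10 t=15 v=9: → [15,17); WM=8
i=11 t=14 v=8: → [14,17); WM=14
i=12 t=16 v=6: → [14,18); WM=14
i=13 t=16 v=8: → [14,18); WM=14
i=14 t=17 v=4: → [14,19); WM=14
i=15 t=18 v=1: → [14,20); WM=17
i=16 t=19 v=1: → [14,21); WM=17
i=17 t=19 v=9: → [14,21); WM=17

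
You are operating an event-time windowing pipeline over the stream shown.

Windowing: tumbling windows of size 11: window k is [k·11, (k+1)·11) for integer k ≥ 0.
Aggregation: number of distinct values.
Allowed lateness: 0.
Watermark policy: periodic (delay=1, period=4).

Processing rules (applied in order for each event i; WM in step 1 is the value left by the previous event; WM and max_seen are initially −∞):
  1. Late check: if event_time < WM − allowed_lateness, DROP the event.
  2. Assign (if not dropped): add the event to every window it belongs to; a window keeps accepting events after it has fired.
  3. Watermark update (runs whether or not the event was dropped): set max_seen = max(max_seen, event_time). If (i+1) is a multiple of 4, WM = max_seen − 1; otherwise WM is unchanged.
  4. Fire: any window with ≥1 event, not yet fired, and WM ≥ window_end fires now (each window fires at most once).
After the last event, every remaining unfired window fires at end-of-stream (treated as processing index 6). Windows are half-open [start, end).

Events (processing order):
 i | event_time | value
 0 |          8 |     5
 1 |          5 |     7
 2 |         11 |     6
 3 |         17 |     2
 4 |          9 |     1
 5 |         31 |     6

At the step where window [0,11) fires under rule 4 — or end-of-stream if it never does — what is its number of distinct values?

i=0 t=8 v=5: → [0,11); WM=−∞
i=1 t=5 v=7: → [0,11); WM=−∞
i=2 t=11 v=6: → [11,22); WM=−∞
i=3 t=17 v=2: → [11,22); WM=16; [0,11) fires=2
i=4 t=9 v=1: DROP (t<16-0); WM=16
i=5 t=31 v=6: → [22,33); WM=16

2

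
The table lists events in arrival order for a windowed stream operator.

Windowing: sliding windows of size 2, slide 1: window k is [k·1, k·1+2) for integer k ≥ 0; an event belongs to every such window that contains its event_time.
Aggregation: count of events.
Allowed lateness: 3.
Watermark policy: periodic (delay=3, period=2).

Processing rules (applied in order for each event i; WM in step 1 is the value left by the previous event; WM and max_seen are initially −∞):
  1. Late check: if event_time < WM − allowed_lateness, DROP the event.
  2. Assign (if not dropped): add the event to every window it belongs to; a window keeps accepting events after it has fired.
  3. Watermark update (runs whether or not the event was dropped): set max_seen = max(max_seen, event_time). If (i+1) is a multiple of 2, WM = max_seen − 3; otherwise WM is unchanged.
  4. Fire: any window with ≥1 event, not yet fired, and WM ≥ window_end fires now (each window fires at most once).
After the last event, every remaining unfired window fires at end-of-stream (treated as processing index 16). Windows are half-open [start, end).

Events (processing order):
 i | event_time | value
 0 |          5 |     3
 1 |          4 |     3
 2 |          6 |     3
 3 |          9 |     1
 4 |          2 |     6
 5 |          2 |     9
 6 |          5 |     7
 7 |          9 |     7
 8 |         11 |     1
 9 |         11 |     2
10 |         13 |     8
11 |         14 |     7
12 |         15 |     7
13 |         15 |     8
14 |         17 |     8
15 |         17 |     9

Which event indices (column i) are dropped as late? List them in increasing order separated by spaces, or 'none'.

4 5

i=0 t=5 v=3: → [5,7),[4,6); WM=−∞
i=1 t=4 v=3: → [4,6),[3,5); WM=2
i=2 t=6 v=3: → [6,8),[5,7); WM=2
i=3 t=9 v=1: → [9,11),[8,10); WM=6; [3,5) fires=1 [4,6) fires=2
i=4 t=2 v=6: DROP (t<6-3); WM=6
i=5 t=2 v=9: DROP (t<6-3); WM=6
i=6 t=5 v=7: → [5,7),[4,6); WM=6
i=7 t=9 v=7: → [9,11),[8,10); WM=6
i=8 t=11 v=1: → [11,13),[10,12); WM=6
i=9 t=11 v=2: → [11,13),[10,12); WM=8; [5,7) fires=3 [6,8) fires=1
i=10 t=13 v=8: → [13,15),[12,14); WM=8
i=11 t=14 v=7: → [14,16),[13,15); WM=11; [8,10) fires=2 [9,11) fires=2
i=12 t=15 v=7: → [15,17),[14,16); WM=11
i=13 t=15 v=8: → [15,17),[14,16); WM=12; [10,12) fires=2
i=14 t=17 v=8: → [17,19),[16,18); WM=12
i=15 t=17 v=9: → [17,19),[16,18); WM=14; [11,13) fires=2 [12,14) fires=1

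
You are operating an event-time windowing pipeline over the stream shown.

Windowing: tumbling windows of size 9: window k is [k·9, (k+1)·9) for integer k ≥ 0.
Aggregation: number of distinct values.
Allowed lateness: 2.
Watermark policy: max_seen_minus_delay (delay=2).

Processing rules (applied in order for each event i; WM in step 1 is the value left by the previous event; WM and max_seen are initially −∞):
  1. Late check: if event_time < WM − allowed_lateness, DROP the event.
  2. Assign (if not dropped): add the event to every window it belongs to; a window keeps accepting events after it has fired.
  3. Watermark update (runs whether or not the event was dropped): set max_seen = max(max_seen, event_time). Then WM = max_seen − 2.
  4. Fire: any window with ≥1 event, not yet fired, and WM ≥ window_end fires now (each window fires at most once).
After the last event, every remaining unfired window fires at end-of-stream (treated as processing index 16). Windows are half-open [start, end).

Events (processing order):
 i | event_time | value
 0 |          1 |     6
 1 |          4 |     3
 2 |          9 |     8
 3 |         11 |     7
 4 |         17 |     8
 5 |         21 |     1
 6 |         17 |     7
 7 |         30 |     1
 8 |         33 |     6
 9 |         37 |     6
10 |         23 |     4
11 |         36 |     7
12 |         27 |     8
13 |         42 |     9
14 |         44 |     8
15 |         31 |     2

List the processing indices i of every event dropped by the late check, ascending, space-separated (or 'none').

10 12 15

i=0 t=1 v=6: → [0,9); WM=-1
i=1 t=4 v=3: → [0,9); WM=2
i=2 t=9 v=8: → [9,18); WM=7
i=3 t=11 v=7: → [9,18); WM=9; [0,9) fires=2
i=4 t=17 v=8: → [9,18); WM=15
i=5 t=21 v=1: → [18,27); WM=19; [9,18) fires=2
i=6 t=17 v=7: → [9,18); WM=19
i=7 t=30 v=1: → [27,36); WM=28; [18,27) fires=1
i=8 t=33 v=6: → [27,36); WM=31
i=9 t=37 v=6: → [36,45); WM=35
i=10 t=23 v=4: DROP (t<35-2); WM=35
i=11 t=36 v=7: → [36,45); WM=35
i=12 t=27 v=8: DROP (t<35-2); WM=35
i=13 t=42 v=9: → [36,45); WM=40; [27,36) fires=2
i=14 t=44 v=8: → [36,45); WM=42
i=15 t=31 v=2: DROP (t<42-2); WM=42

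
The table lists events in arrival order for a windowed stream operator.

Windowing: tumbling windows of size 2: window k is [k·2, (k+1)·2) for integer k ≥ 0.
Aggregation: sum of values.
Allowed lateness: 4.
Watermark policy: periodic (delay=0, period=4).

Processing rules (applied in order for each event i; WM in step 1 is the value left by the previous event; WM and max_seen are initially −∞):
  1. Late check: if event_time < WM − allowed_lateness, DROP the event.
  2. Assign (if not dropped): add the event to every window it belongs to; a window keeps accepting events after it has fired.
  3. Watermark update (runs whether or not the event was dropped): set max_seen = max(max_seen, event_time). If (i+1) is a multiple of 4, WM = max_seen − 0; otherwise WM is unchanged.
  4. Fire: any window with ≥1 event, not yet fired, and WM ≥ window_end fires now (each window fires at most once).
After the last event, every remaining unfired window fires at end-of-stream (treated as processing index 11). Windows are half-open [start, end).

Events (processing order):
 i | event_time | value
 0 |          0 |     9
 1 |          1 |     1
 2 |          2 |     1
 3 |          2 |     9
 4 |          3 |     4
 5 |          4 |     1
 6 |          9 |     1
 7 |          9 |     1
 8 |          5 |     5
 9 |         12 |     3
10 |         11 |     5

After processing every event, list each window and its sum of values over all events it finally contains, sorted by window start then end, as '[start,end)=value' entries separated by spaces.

i=0 t=0 v=9: → [0,2); WM=−∞
i=1 t=1 v=1: → [0,2); WM=−∞
i=2 t=2 v=1: → [2,4); WM=−∞
i=3 t=2 v=9: → [2,4); WM=2; [0,2) fires=10
i=4 t=3 v=4: → [2,4); WM=2
i=5 t=4 v=1: → [4,6); WM=2
i=6 t=9 v=1: → [8,10); WM=2
i=7 t=9 v=1: → [8,10); WM=9; [2,4) fires=14 [4,6) fires=1
i=8 t=5 v=5: → [4,6); WM=9
i=9 t=12 v=3: → [12,14); WM=9
i=10 t=11 v=5: → [10,12); WM=9

[0,2)=10 [2,4)=14 [4,6)=6 [8,10)=2 [10,12)=5 [12,14)=3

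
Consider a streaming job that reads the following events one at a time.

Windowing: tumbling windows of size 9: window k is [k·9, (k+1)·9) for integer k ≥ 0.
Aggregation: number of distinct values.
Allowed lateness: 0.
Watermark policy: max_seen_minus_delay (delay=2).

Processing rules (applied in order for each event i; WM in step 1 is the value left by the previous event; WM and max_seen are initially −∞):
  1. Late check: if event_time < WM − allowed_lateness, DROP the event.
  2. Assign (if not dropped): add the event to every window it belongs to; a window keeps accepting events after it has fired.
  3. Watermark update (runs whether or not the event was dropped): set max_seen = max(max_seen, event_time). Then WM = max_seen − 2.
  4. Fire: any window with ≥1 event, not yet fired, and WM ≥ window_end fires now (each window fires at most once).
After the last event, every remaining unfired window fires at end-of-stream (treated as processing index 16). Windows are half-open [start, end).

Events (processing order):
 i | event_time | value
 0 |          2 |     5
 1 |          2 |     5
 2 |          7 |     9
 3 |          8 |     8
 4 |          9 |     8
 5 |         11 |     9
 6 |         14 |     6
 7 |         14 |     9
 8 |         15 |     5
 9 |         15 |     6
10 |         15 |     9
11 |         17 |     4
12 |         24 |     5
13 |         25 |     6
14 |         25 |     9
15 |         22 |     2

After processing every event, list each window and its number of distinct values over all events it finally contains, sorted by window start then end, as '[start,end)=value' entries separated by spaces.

i=0 t=2 v=5: → [0,9); WM=0
i=1 t=2 v=5: → [0,9); WM=0
i=2 t=7 v=9: → [0,9); WM=5
i=3 t=8 v=8: → [0,9); WM=6
i=4 t=9 v=8: → [9,18); WM=7
i=5 t=11 v=9: → [9,18); WM=9; [0,9) fires=3
i=6 t=14 v=6: → [9,18); WM=12
i=7 t=14 v=9: → [9,18); WM=12
i=8 t=15 v=5: → [9,18); WM=13
i=9 t=15 v=6: → [9,18); WM=13
i=10 t=15 v=9: → [9,18); WM=13
i=11 t=17 v=4: → [9,18); WM=15
i=12 t=24 v=5: → [18,27); WM=22; [9,18) fires=5
i=13 t=25 v=6: → [18,27); WM=23
i=14 t=25 v=9: → [18,27); WM=23
i=15 t=22 v=2: DROP (t<23-0); WM=23

[0,9)=3 [9,18)=5 [18,27)=3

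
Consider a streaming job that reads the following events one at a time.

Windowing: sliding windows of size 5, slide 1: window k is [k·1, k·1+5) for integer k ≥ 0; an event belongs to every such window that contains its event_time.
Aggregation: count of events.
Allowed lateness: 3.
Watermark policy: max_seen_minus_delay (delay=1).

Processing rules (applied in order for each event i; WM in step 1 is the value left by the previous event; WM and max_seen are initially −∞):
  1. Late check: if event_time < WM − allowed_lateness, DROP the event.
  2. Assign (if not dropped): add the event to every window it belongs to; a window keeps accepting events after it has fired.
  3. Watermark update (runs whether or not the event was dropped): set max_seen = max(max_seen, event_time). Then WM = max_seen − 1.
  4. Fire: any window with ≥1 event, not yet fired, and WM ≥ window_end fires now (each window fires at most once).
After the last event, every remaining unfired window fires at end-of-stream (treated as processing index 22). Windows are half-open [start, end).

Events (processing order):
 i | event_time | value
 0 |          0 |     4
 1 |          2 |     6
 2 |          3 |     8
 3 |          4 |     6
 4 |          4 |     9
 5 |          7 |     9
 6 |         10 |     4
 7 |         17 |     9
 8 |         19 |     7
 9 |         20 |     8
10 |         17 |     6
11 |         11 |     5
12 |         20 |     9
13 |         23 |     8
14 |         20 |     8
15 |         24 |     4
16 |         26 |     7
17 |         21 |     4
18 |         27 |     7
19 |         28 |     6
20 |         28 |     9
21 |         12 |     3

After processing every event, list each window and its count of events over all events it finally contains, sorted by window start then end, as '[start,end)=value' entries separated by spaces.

i=0 t=0 v=4: → [0,5); WM=-1
i=1 t=2 v=6: → [2,7),[1,6),[0,5); WM=1
i=2 t=3 v=8: → [3,8),[2,7),[1,6),[0,5); WM=2
i=3 t=4 v=6: → [4,9),[3,8),[2,7),[1,6),[0,5); WM=3
i=4 t=4 v=9: → [4,9),[3,8),[2,7),[1,6),[0,5); WM=3
i=5 t=7 v=9: → [7,12),[6,11),[5,10),[4,9),[3,8); WM=6; [0,5) fires=5 [1,6) fires=4
i=6 t=10 v=4: → [10,15),[9,14),[8,13),[7,12),[6,11); WM=9; [2,7) fires=4 [3,8) fires=4 [4,9) fires=3
i=7 t=17 v=9: → [17,22),[16,21),[15,20),[14,19),[13,18); WM=16; [5,10) fires=1 [6,11) fires=2 [7,12) fires=2 [8,13) fires=1 [9,14) fires=1 [10,15) fires=1
i=8 t=19 v=7: → [19,24),[18,23),[17,22),[16,21),[15,20); WM=18; [13,18) fires=1
i=9 t=20 v=8: → [20,25),[19,24),[18,23),[17,22),[16,21); WM=19; [14,19) fires=1
i=10 t=17 v=6: → [17,22),[16,21),[15,20),[14,19),[13,18); WM=19
i=11 t=11 v=5: DROP (t<19-3); WM=19
i=12 t=20 v=9: → [20,25),[19,24),[18,23),[17,22),[16,21); WM=19
i=13 t=23 v=8: → [23,28),[22,27),[21,26),[20,25),[19,24); WM=22; [15,20) fires=3 [16,21) fires=5 [17,22) fires=5
i=14 t=20 v=8: → [20,25),[19,24),[18,23),[17,22),[16,21); WM=22
i=15 t=24 v=4: → [24,29),[23,28),[22,27),[21,26),[20,25); WM=23; [18,23) fires=4
i=16 t=26 v=7: → [26,31),[25,30),[24,29),[23,28),[22,27); WM=25; [19,24) fires=5 [20,25) fires=5
i=17 t=21 v=4: DROP (t<25-3); WM=25
i=18 t=27 v=7: → [27,32),[26,31),[25,30),[24,29),[23,28); WM=26; [21,26) fires=2
i=19 t=28 v=6: → [28,33),[27,32),[26,31),[25,30),[24,29); WM=27; [22,27) fires=3
i=20 t=28 v=9: → [28,33),[27,32),[26,31),[25,30),[24,29); WM=27
i=21 t=12 v=3: DROP (t<27-3); WM=27

[0,5)=5 [1,6)=4 [2,7)=4 [3,8)=4 [4,9)=3 [5,10)=1 [6,11)=2 [7,12)=2 [8,13)=1 [9,14)=1 [10,15)=1 [13,18)=2 [14,19)=2 [15,20)=3 [16,21)=6 [17,22)=6 [18,23)=4 [19,24)=5 [20,25)=5 [21,26)=2 [22,27)=3 [23,28)=4 [24,29)=5 [25,30)=4 [26,31)=4 [27,32)=3 [28,33)=2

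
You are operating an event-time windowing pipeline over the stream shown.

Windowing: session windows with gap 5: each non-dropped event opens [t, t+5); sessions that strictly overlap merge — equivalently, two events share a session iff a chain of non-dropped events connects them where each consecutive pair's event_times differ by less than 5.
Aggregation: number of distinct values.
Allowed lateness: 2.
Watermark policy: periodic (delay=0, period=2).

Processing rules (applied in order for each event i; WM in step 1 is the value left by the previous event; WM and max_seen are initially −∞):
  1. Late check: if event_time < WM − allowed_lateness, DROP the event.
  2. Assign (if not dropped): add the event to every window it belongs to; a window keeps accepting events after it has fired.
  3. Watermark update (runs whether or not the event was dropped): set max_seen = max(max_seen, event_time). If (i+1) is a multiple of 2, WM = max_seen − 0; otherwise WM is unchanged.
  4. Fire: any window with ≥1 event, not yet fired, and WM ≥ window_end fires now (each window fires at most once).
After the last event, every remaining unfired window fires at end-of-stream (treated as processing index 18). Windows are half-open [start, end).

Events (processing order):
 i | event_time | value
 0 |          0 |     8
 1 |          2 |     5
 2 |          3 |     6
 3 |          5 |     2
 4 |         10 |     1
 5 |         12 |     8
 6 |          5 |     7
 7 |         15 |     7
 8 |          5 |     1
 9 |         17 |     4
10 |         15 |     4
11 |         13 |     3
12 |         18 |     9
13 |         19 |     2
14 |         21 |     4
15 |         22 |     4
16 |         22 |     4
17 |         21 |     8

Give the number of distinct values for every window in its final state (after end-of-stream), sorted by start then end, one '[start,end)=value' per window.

i=0 t=0 v=8: → [0,5); WM=−∞
i=1 t=2 v=5: → [0,7); WM=2
i=2 t=3 v=6: → [0,8); WM=2
i=3 t=5 v=2: → [0,10); WM=5
i=4 t=10 v=1: → [10,15); WM=5
i=5 t=12 v=8: → [10,17); WM=12
i=6 t=5 v=7: DROP (t<12-2); WM=12
i=7 t=15 v=7: → [10,20); WM=15
i=8 t=5 v=1: DROP (t<15-2); WM=15
i=9 t=17 v=4: → [10,22); WM=17
i=10 t=15 v=4: → [10,22); WM=17
i=11 t=13 v=3: DROP (t<17-2); WM=17
i=12 t=18 v=9: → [10,23); WM=17
i=13 t=19 v=2: → [10,24); WM=19
i=14 t=21 v=4: → [10,26); WM=19
i=15 t=22 v=4: → [10,27); WM=22
i=16 t=22 v=4: → [10,27); WM=22
i=17 t=21 v=8: → [10,27); WM=22

[0,10)=4 [10,27)=6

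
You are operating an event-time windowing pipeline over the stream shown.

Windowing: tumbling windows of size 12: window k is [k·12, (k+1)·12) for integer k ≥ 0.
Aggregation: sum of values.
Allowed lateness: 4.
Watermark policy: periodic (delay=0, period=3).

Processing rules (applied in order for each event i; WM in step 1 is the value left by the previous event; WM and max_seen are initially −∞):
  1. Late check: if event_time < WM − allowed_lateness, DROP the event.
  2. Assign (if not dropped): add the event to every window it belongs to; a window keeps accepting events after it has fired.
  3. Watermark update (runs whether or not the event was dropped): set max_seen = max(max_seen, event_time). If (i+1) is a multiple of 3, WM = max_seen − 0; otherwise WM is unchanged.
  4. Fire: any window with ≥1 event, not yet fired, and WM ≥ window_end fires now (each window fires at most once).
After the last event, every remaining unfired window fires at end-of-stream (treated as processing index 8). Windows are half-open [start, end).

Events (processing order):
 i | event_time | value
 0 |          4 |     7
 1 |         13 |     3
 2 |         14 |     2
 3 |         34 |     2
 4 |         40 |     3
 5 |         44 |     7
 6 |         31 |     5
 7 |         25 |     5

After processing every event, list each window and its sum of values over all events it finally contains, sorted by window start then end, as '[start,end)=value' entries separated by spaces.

[0,12)=7 [12,24)=5 [24,36)=2 [36,48)=10

i=0 t=4 v=7: → [0,12); WM=−∞
i=1 t=13 v=3: → [12,24); WM=−∞
i=2 t=14 v=2: → [12,24); WM=14; [0,12) fires=7
i=3 t=34 v=2: → [24,36); WM=14
i=4 t=40 v=3: → [36,48); WM=14
i=5 t=44 v=7: → [36,48); WM=44; [12,24) fires=5 [24,36) fires=2
i=6 t=31 v=5: DROP (t<44-4); WM=44
i=7 t=25 v=5: DROP (t<44-4); WM=44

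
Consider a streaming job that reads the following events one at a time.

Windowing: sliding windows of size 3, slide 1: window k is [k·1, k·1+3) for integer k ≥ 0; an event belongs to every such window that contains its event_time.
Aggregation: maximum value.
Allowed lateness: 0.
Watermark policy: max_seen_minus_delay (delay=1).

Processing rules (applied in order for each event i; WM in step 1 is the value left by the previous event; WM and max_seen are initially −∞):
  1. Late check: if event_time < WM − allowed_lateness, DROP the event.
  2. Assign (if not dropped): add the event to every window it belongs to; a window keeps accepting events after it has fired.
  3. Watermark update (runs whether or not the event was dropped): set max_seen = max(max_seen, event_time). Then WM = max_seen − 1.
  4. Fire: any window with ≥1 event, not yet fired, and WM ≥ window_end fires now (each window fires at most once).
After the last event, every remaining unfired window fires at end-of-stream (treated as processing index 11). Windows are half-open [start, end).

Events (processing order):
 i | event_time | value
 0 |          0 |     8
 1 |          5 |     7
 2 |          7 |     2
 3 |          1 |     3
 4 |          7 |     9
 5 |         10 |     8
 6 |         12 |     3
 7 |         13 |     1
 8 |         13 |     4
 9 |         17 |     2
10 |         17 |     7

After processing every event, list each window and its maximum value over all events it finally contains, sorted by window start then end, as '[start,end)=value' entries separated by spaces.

i=0 t=0 v=8: → [0,3); WM=-1
i=1 t=5 v=7: → [5,8),[4,7),[3,6); WM=4; [0,3) fires=8
i=2 t=7 v=2: → [7,10),[6,9),[5,8); WM=6; [3,6) fires=7
i=3 t=1 v=3: DROP (t<6-0); WM=6
i=4 t=7 v=9: → [7,10),[6,9),[5,8); WM=6
i=5 t=10 v=8: → [10,13),[9,12),[8,11); WM=9; [4,7) fires=7 [5,8) fires=9 [6,9) fires=9
i=6 t=12 v=3: → [12,15),[11,14),[10,13); WM=11; [7,10) fires=9 [8,11) fires=8
i=7 t=13 v=1: → [13,16),[12,15),[11,14); WM=12; [9,12) fires=8
i=8 t=13 v=4: → [13,16),[12,15),[11,14); WM=12
i=9 t=17 v=2: → [17,20),[16,19),[15,18); WM=16; [10,13) fires=8 [11,14) fires=4 [12,15) fires=4 [13,16) fires=4
i=10 t=17 v=7: → [17,20),[16,19),[15,18); WM=16

[0,3)=8 [3,6)=7 [4,7)=7 [5,8)=9 [6,9)=9 [7,10)=9 [8,11)=8 [9,12)=8 [10,13)=8 [11,14)=4 [12,15)=4 [13,16)=4 [15,18)=7 [16,19)=7 [17,20)=7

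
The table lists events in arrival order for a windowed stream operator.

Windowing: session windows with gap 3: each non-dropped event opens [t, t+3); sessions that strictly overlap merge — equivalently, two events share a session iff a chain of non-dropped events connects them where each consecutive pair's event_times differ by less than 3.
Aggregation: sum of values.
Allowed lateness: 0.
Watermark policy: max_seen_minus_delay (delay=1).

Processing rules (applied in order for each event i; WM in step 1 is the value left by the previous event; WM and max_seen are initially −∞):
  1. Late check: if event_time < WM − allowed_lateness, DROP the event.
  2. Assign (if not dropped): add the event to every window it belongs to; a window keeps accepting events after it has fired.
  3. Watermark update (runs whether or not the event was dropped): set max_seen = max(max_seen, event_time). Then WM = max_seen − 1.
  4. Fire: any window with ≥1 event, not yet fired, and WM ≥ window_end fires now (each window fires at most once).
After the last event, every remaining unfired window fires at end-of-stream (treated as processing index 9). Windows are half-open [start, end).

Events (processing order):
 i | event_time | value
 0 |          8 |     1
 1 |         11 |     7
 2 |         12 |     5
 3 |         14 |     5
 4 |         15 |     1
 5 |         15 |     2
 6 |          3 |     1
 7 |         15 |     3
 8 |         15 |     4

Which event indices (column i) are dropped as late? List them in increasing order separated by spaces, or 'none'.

i=0 t=8 v=1: → [8,11); WM=7
i=1 t=11 v=7: → [11,14); WM=10
i=2 t=12 v=5: → [11,15); WM=11
i=3 t=14 v=5: → [11,17); WM=13
i=4 t=15 v=1: → [11,18); WM=14
i=5 t=15 v=2: → [11,18); WM=14
i=6 t=3 v=1: DROP (t<14-0); WM=14
i=7 t=15 v=3: → [11,18); WM=14
i=8 t=15 v=4: → [11,18); WM=14

6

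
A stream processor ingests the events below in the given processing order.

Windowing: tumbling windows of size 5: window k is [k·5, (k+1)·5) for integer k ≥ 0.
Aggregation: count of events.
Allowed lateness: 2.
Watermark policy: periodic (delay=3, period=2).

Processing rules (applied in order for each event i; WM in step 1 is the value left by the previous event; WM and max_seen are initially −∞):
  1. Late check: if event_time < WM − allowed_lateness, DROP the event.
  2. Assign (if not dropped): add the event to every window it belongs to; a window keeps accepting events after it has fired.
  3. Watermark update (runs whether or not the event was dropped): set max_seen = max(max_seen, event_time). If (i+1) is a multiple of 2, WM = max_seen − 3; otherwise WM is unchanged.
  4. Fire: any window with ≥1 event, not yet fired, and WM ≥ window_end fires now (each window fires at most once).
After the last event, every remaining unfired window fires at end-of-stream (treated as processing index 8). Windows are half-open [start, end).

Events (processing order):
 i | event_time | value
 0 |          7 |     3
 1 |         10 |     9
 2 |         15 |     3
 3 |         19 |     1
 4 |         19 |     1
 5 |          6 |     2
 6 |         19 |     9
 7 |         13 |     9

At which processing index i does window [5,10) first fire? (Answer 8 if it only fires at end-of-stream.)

i=0 t=7 v=3: → [5,10); WM=−∞
i=1 t=10 v=9: → [10,15); WM=7
i=2 t=15 v=3: → [15,20); WM=7
i=3 t=19 v=1: → [15,20); WM=16; [5,10) fires=1 [10,15) fires=1
i=4 t=19 v=1: → [15,20); WM=16
i=5 t=6 v=2: DROP (t<16-2); WM=16
i=6 t=19 v=9: → [15,20); WM=16
i=7 t=13 v=9: DROP (t<16-2); WM=16

3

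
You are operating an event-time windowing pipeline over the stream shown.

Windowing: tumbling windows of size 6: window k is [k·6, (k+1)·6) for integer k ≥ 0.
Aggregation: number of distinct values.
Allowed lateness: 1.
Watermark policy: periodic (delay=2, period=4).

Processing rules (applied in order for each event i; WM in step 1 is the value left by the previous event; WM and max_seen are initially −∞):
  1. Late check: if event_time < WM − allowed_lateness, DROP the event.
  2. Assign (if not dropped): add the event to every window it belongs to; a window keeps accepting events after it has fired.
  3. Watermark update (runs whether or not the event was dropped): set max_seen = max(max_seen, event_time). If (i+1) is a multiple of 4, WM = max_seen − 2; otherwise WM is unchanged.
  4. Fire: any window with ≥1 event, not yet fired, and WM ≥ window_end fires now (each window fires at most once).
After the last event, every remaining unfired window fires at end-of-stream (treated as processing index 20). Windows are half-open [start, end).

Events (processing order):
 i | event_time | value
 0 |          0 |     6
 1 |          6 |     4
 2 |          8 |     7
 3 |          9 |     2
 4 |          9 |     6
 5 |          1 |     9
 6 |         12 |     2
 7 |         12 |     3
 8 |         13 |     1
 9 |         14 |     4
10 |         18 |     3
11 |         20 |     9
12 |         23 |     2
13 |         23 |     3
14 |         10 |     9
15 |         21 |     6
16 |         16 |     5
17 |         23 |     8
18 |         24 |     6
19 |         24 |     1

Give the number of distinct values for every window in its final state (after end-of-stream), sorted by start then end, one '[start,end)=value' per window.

i=0 t=0 v=6: → [0,6); WM=−∞
i=1 t=6 v=4: → [6,12); WM=−∞
i=2 t=8 v=7: → [6,12); WM=−∞
i=3 t=9 v=2: → [6,12); WM=7; [0,6) fires=1
i=4 t=9 v=6: → [6,12); WM=7
i=5 t=1 v=9: DROP (t<7-1); WM=7
i=6 t=12 v=2: → [12,18); WM=7
i=7 t=12 v=3: → [12,18); WM=10
i=8 t=13 v=1: → [12,18); WM=10
i=9 t=14 v=4: → [12,18); WM=10
i=10 t=18 v=3: → [18,24); WM=10
i=11 t=20 v=9: → [18,24); WM=18; [6,12) fires=4 [12,18) fires=4
i=12 t=23 v=2: → [18,24); WM=18
i=13 t=23 v=3: → [18,24); WM=18
i=14 t=10 v=9: DROP (t<18-1); WM=18
i=15 t=21 v=6: → [18,24); WM=21
i=16 t=16 v=5: DROP (t<21-1); WM=21
i=17 t=23 v=8: → [18,24); WM=21
i=18 t=24 v=6: → [24,30); WM=21
i=19 t=24 v=1: → [24,30); WM=22

[0,6)=1 [6,12)=4 [12,18)=4 [18,24)=5 [24,30)=2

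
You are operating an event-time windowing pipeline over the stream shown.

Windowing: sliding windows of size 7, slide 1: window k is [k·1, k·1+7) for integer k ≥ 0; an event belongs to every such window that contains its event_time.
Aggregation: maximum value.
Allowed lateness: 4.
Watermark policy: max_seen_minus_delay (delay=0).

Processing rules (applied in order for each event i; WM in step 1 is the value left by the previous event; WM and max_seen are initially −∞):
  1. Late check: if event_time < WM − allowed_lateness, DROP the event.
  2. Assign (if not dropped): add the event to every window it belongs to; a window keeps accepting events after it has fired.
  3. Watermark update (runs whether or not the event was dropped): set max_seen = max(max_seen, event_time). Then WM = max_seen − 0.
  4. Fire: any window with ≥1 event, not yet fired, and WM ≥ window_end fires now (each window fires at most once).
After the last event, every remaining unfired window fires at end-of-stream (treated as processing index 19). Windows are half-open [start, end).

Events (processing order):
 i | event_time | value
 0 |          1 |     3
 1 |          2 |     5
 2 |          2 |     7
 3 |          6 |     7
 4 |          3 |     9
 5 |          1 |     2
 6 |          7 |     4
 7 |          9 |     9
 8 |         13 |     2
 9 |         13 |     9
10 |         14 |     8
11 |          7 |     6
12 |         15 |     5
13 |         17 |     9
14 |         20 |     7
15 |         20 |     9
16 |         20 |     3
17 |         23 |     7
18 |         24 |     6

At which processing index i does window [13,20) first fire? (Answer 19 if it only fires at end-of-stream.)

14

i=0 t=1 v=3: → [1,8),[0,7); WM=1
i=1 t=2 v=5: → [2,9),[1,8),[0,7); WM=2
i=2 t=2 v=7: → [2,9),[1,8),[0,7); WM=2
i=3 t=6 v=7: → [6,13),[5,12),[4,11),[3,10),[2,9),[1,8),[0,7); WM=6
i=4 t=3 v=9: → [3,10),[2,9),[1,8),[0,7); WM=6
i=5 t=1 v=2: DROP (t<6-4); WM=6
i=6 t=7 v=4: → [7,14),[6,13),[5,12),[4,11),[3,10),[2,9),[1,8); WM=7; [0,7) fires=9
i=7 t=9 v=9: → [9,16),[8,15),[7,14),[6,13),[5,12),[4,11),[3,10); WM=9; [1,8) fires=9 [2,9) fires=9
i=8 t=13 v=2: → [13,20),[12,19),[11,18),[10,17),[9,16),[8,15),[7,14); WM=13; [3,10) fires=9 [4,11) fires=9 [5,12) fires=9 [6,13) fires=9
i=9 t=13 v=9: → [13,20),[12,19),[11,18),[10,17),[9,16),[8,15),[7,14); WM=13
i=10 t=14 v=8: → [14,21),[13,20),[12,19),[11,18),[10,17),[9,16),[8,15); WM=14; [7,14) fires=9
i=11 t=7 v=6: DROP (t<14-4); WM=14
i=12 t=15 v=5: → [15,22),[14,21),[13,20),[12,19),[11,18),[10,17),[9,16); WM=15; [8,15) fires=9
i=13 t=17 v=9: → [17,24),[16,23),[15,22),[14,21),[13,20),[12,19),[11,18); WM=17; [9,16) fires=9 [10,17) fires=9
i=14 t=20 v=7: → [20,27),[19,26),[18,25),[17,24),[16,23),[15,22),[14,21); WM=20; [11,18) fires=9 [12,19) fires=9 [13,20) fires=9
i=15 t=20 v=9: → [20,27),[19,26),[18,25),[17,24),[16,23),[15,22),[14,21); WM=20
i=16 t=20 v=3: → [20,27),[19,26),[18,25),[17,24),[16,23),[15,22),[14,21); WM=20
i=17 t=23 v=7: → [23,30),[22,29),[21,28),[20,27),[19,26),[18,25),[17,24); WM=23; [14,21) fires=9 [15,22) fires=9 [16,23) fires=9
i=18 t=24 v=6: → [24,31),[23,30),[22,29),[21,28),[20,27),[19,26),[18,25); WM=24; [17,24) fires=9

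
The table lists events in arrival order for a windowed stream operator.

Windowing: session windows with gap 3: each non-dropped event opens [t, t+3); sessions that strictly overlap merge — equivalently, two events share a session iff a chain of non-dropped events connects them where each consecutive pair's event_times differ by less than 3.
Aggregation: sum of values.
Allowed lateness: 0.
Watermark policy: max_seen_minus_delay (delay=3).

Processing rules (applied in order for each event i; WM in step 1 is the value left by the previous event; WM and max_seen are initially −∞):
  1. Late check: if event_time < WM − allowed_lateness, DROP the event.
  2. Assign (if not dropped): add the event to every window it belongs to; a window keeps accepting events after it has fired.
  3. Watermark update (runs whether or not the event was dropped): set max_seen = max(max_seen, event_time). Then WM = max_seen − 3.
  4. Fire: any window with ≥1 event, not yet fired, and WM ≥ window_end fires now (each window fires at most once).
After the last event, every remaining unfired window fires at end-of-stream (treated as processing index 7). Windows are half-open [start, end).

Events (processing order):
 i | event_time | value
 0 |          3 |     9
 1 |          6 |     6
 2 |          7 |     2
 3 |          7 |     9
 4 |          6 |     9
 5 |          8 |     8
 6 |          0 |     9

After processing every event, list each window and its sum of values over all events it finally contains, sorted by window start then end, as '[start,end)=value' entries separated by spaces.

i=0 t=3 v=9: → [3,6); WM=0
i=1 t=6 v=6: → [6,9); WM=3
i=2 t=7 v=2: → [6,10); WM=4
i=3 t=7 v=9: → [6,10); WM=4
i=4 t=6 v=9: → [6,10); WM=4
i=5 t=8 v=8: → [6,11); WM=5
i=6 t=0 v=9: DROP (t<5-0); WM=5

[3,6)=9 [6,11)=34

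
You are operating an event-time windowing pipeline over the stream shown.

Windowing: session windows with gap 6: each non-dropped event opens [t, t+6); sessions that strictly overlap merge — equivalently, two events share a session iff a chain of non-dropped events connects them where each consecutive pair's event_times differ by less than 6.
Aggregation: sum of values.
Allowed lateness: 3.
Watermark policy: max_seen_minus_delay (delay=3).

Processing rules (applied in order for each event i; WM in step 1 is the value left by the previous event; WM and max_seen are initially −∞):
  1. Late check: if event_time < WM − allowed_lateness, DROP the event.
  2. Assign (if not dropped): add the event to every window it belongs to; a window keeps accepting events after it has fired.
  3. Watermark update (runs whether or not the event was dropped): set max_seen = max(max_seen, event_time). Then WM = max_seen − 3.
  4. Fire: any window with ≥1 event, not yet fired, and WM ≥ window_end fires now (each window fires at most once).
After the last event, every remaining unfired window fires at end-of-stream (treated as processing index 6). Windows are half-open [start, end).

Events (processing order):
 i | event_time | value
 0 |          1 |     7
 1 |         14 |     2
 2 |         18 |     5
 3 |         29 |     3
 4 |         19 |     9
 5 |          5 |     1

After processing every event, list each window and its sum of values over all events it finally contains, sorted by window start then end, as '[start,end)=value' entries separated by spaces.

i=0 t=1 v=7: → [1,7); WM=-2
i=1 t=14 v=2: → [14,20); WM=11
i=2 t=18 v=5: → [14,24); WM=15
i=3 t=29 v=3: → [29,35); WM=26
i=4 t=19 v=9: DROP (t<26-3); WM=26
i=5 t=5 v=1: DROP (t<26-3); WM=26

[1,7)=7 [14,24)=7 [29,35)=3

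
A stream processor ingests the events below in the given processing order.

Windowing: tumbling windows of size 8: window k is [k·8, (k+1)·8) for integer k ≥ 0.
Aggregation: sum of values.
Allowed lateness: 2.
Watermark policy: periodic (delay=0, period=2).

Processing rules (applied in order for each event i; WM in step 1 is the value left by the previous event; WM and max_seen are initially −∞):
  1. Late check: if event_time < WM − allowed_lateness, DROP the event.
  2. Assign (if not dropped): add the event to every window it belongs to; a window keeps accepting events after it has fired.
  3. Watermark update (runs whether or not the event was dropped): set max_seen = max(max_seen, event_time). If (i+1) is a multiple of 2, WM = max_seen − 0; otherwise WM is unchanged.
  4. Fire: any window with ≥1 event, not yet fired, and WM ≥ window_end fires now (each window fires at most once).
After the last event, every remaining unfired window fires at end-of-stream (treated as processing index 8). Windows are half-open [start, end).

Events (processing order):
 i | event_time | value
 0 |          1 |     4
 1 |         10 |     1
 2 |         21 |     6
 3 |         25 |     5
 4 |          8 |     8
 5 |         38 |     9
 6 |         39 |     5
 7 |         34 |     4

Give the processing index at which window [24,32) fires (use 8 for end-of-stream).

i=0 t=1 v=4: → [0,8); WM=−∞
i=1 t=10 v=1: → [8,16); WM=10; [0,8) fires=4
i=2 t=21 v=6: → [16,24); WM=10
i=3 t=25 v=5: → [24,32); WM=25; [8,16) fires=1 [16,24) fires=6
i=4 t=8 v=8: DROP (t<25-2); WM=25
i=5 t=38 v=9: → [32,40); WM=38; [24,32) fires=5
i=6 t=39 v=5: → [32,40); WM=38
i=7 t=34 v=4: DROP (t<38-2); WM=39

5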